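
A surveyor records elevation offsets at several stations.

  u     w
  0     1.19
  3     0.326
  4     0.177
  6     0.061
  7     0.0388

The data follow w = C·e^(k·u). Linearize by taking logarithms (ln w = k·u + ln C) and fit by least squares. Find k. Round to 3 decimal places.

k = -0.497

Let Y = ln w. Fitting Y = k·u + ln C by least squares:
Over the data: Σu = 20.0000, Σ(u)² = 110.0000, Σln w = -8.7247, Σu·ln w = -49.8156.
Normal system: [[110.0000, 20.0000]; [20.0000, 5]]·[k, ln C]ᵀ = [-49.8156, -8.7247]ᵀ.
Slope k = (n·Σu·ln w − Σu·Σln w)/(n·Σ(u)² − (Σu)²) = (5·-49.8156 − 20.0000·-8.7247)/150.0000 = -0.49722; ln C = (Σln w − k·Σu)/n = 0.24395.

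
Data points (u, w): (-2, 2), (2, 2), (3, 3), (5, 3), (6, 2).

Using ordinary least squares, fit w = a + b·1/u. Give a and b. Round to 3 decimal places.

Compute the Gram sums: Σ1 = 5, Σ1/u = 7/10, Σ1/u·1/u = 611/900.
Moment sums: Σw = 12, Σ1/u·w = 29/15.
Normal equations: [[5, 7/10]; [7/10, 611/900]]·[a, b]ᵀ = [12, 29/15]ᵀ.
Determinant 5·(611/900) − (7/10)² = 1307/450.
a = (12·(611/900) − (7/10)·(29/15))/(1307/450) = 3057/1307; b = (5·(29/15) − (7/10)·12)/(1307/450) = 570/1307.

a = 2.339, b = 0.436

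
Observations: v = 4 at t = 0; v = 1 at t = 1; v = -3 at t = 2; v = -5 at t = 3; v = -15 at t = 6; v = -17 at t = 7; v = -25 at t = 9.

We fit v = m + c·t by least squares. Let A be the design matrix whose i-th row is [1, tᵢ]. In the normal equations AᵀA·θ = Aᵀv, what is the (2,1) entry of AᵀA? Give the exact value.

Row 2 ↔ basis t, column 1 ↔ basis 1, so (AᵀA)_{2,1} = Σᵢ t = (0)·(1) + (1)·(1) + (2)·(1) + (3)·(1) + (6)·(1) + (7)·(1) + (9)·(1) = 28.

28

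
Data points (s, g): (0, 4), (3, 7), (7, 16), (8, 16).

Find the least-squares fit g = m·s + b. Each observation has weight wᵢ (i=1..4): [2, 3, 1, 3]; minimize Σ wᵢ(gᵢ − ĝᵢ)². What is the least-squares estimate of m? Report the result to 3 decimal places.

Forming XᵀWX = [[268, 40]; [40, 9]] and XᵀWg = [559, 93]ᵀ gives XᵀWX·[m, b]ᵀ = XᵀWg.
Δ = 268·9 − 40² = 812.
m = (559·9 − 40·93)/812 = 1311/812; b = (268·93 − 40·559)/812 = 641/203.

m = 1.615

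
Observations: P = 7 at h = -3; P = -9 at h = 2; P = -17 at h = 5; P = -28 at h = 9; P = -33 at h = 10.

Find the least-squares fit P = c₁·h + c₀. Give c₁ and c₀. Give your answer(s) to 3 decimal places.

c₁ = -2.986, c₀ = -2.265

Sums needed: Σh·h = 219, Σh = 23, Σ1 = 5.
Moment sums: Σh·P = -706, ΣP = -80.
Normal equations: [[219, 23]; [23, 5]]·[c₁, c₀]ᵀ = [-706, -80]ᵀ.
Δ = 219·5 − 23² = 566.
c₁ = ((-706)·5 − 23·(-80))/566 = -845/283; c₀ = (219·(-80) − 23·(-706))/566 = -641/283.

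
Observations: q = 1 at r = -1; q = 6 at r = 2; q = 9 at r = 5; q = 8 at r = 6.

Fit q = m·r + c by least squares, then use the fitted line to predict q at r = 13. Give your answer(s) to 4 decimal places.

With design matrix M, MᵀM = [[66, 12]; [12, 4]] and Mᵀq = [104, 24]ᵀ.
Determinant 66·4 − 12² = 120.
m = (104·4 − 12·24)/120 = 16/15; c = (66·24 − 12·104)/120 = 14/5.
At r = 13: q̂ = (16/15)·(13) + (14/5)·(1) = 50/3.

q̂ = 16.6667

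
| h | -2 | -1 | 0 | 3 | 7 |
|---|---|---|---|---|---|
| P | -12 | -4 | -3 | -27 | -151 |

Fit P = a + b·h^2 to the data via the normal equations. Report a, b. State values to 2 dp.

Forming MᵀM = [[5, 63]; [63, 2499]] and MᵀP = [-197, -7694]ᵀ gives MᵀM·[a, b]ᵀ = MᵀP.
Determinant 5·2499 − 63² = 8526.
a = ((-197)·2499 − 63·(-7694))/8526 = -361/406; b = (5·(-7694) − 63·(-197))/8526 = -26059/8526.

a = -0.89, b = -3.06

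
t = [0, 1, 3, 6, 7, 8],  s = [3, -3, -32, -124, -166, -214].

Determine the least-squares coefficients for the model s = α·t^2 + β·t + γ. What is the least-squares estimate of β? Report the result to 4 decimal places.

β = -2.7479

Compute the Gram sums: Σt^2·t^2 = 7875, Σt^2·t = 1099, Σt^2 = 159, Σt·t = 159, Σt = 25, Σ1 = 6.
Moment sums: Σt^2·s = -26585, Σt·s = -3717, Σs = -536.
Normal equations: [[7875, 1099, 159]; [1099, 159, 25]; [159, 25, 6]]·[α, β, γ]ᵀ = [-26585, -3717, -536]ᵀ.
Row-reducing yields α = -31271/10240, β = -28139/10240, γ = 15577/5120.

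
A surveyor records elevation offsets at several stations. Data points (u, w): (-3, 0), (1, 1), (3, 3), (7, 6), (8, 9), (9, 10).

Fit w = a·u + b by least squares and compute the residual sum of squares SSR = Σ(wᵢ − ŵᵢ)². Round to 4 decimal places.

SSR = 7.0781

The normal system XᵀX·[a, b]ᵀ = Xᵀw is [[213, 25]; [25, 6]]·[a, b]ᵀ = [214, 29]ᵀ.
Determinant 213·6 − 25² = 653.
a = (214·6 − 25·29)/653 = 559/653; b = (213·29 − 25·214)/653 = 827/653.
Residuals: 850/653, -733/653, -545/653, -822/653, 578/653, 672/653; SSR = 4622/653.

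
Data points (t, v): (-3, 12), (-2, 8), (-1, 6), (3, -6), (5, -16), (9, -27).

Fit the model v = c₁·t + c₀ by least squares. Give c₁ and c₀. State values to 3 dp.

AᵀA·[c₁, c₀]ᵀ = Aᵀv reads: 129·c₁ + 11·c₀ = -399;  11·c₁ + 6·c₀ = -23.
det = 129·6 − 11² = 653.
c₁ = ((-399)·6 − 11·(-23))/653 = -2141/653; c₀ = (129·(-23) − 11·(-399))/653 = 1422/653.

c₁ = -3.279, c₀ = 2.178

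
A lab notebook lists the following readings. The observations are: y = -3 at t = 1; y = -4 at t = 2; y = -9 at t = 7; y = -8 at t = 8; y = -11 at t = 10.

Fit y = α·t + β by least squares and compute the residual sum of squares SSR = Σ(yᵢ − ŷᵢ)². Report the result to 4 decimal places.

SSR = 1.8170

From the data, Σt·t = 218, Σt = 28, Σ1 = 5.
Right-hand side: Σt·y = -248, Σy = -35.
Normal equations: [[218, 28]; [28, 5]]·[α, β]ᵀ = [-248, -35]ᵀ.
Eliminating β: 5·(row 1) − 28·(row 2) gives 306·α = 5·(-248) − 28·(-35) = -260, so α = -130/153.
Then β = ((-35) − 28·(-130/153))/5 = -343/153.
Residuals: 14/153, -1/17, -124/153, 53/51, -40/153; SSR = 278/153.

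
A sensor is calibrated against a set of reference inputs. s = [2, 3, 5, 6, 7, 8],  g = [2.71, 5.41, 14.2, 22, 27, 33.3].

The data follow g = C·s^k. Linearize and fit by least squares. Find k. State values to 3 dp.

Linearized form: ln g = k·ln s + ln C. From the 6 transformed points,
XᵀX = [[15.5987, 9.2183]; [9.2183, 6]], rhs = [26.0574, 15.2309]ᵀ  (here Σln s = 9.2183, Σ(ln s)² = 15.5987, Σln g = 15.2309, Σln s·ln g = 26.0574).
Solving (det = 8.6152): k = 1.85039, ln C = -0.30443.

k = 1.850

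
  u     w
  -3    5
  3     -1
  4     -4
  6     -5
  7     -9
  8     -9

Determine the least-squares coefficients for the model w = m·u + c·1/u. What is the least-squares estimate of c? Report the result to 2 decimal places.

c = 1.85

With design matrix X, XᵀX = [[183, 6]; [6, 1093/3136]] and Xᵀw = [-199, -1049/168]ᵀ.
Determinant 183·(1093/3136) − 6² = 87123/3136.
m = ((-199)·(1093/3136) − 6·(-1049/168))/(87123/3136) = -100019/87123; c = (183·(-1049/168) − 6·(-199))/(87123/3136) = 161000/87123.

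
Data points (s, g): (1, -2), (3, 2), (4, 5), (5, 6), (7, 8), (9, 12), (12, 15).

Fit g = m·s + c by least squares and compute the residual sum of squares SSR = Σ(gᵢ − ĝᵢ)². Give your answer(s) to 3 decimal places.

SSR = 4.909

From the data, Σs·s = 325, Σs = 41, Σ1 = 7.
Moment sums: Σs·g = 398, Σg = 46.
MᵀM·[m, c]ᵀ = Mᵀg becomes [[325, 41]; [41, 7]]·[m, c]ᵀ = [398, 46]ᵀ.
Eliminating c: 7·(row 1) − 41·(row 2) gives 594·m = 7·398 − 41·46 = 900, so m = 50/33.
Then c = (46 − 41·(50/33))/7 = -76/33.
Residuals: -40/33, -8/33, 41/33, 8/11, -10/33, 2/3, -29/33; SSR = 54/11.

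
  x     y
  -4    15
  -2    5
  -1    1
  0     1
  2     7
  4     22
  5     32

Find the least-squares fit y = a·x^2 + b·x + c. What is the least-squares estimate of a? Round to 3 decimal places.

a = 1.077

Normal-equation sums: Σx^2·x^2 = 1170, Σx^2·x = 124, Σx^2 = 66, Σx·x = 66, Σx = 4, Σ1 = 7.
And Σx^2·y = 1441, Σx·y = 191, Σy = 83.
Normal equations: [[1170, 124, 66]; [124, 66, 4]; [66, 4, 7]]·[a, b, c]ᵀ = [1441, 191, 83]ᵀ.
Row-reducing yields a = 103471/96082, b = 76381/96082, c = 60014/48041.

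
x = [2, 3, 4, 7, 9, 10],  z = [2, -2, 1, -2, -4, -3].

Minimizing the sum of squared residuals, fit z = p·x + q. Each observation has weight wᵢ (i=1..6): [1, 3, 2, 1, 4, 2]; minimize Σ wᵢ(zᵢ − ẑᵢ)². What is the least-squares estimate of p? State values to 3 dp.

p = -0.505

Compute the Gram sums: Σwᵢ·x·x = 636, Σwᵢ·x = 82, Σwᵢ·1 = 13.
And Σwᵢ·x·z = -224, Σwᵢ·z = -26.
Normal equations: [[636, 82]; [82, 13]]·[p, q]ᵀ = [-224, -26]ᵀ.
Eliminating q: 13·(row 1) − 82·(row 2) gives 1544·p = 13·(-224) − 82·(-26) = -780, so p = -195/386.
Then q = ((-26) − 82·(-195/386))/13 = 229/193.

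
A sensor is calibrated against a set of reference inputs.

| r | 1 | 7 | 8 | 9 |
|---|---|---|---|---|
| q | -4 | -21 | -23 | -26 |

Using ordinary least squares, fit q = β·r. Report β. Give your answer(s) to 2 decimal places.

The normal system AᵀA·[β]ᵀ = Aᵀq is [[195]]·[β]ᵀ = [-569]ᵀ.
β = (-569)/195 = -2.91795.

β = -2.92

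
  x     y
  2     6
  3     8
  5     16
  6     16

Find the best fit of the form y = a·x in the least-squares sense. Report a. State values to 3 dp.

a = 2.865

The normal system MᵀM·[a]ᵀ = Mᵀy is [[74]]·[a]ᵀ = [212]ᵀ.
a = 212/74 = 2.86486.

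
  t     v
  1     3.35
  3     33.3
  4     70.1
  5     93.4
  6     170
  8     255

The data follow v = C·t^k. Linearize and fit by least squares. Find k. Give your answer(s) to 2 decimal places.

Taking logs, ln v = k·ln t + ln C, so regress ln v on ln t.
XᵀX = [[13.2535, 7.9655]; [7.9655, 6]], rhs = [37.7696, 24.1784]ᵀ  (here Σln t = 7.9655, Σ(ln t)² = 13.2535, Σln v = 24.1784, Σln t·ln v = 37.7696).
Solving (det = 16.0713): k = 2.11703, ln C = 1.21918.

k = 2.12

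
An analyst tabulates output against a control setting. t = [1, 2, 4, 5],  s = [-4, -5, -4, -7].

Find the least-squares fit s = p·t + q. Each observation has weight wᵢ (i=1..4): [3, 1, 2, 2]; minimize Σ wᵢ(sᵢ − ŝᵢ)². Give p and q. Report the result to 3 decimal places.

The normal system XᵀWX·[p, q]ᵀ = XᵀWs is [[89, 23]; [23, 8]]·[p, q]ᵀ = [-124, -39]ᵀ.
det = 89·8 − 23² = 183.
p = ((-124)·8 − 23·(-39))/183 = -95/183; q = (89·(-39) − 23·(-124))/183 = -619/183.

p = -0.519, q = -3.383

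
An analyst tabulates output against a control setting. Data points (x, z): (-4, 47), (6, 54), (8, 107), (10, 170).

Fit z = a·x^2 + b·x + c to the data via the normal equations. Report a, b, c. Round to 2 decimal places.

a = 2.01, b = -3.19, c = 2.09

Compute the Gram sums: Σx^2·x^2 = 15648, Σx^2·x = 1664, Σx^2 = 216, Σx·x = 216, Σx = 20, Σ1 = 4.
For Mᵀz: Σx^2·z = 26544, Σx·z = 2692, Σz = 378.
Normal equations: [[15648, 1664, 216]; [1664, 216, 20]; [216, 20, 4]]·[a, b, c]ᵀ = [26544, 2692, 378]ᵀ.
Row-reducing yields a = 949/473, b = -3015/946, c = 90/43.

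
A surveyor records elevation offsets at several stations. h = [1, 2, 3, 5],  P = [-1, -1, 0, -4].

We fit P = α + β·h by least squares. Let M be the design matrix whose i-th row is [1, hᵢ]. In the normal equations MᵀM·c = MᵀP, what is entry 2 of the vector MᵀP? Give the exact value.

-23

Entry 2 ↔ basis h, so (MᵀP)_{2} = Σᵢ (h)·Pᵢ = (1)·(-1) + (2)·(-1) + (3)·(0) + (5)·(-4) = -23.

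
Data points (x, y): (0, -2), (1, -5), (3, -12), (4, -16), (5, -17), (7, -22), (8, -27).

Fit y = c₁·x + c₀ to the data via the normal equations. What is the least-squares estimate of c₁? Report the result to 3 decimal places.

c₁ = -3.000

Sums needed: Σx·x = 164, Σx = 28, Σ1 = 7.
Right-hand side: Σx·y = -560, Σy = -101.
det = 164·7 − 28² = 364.
c₁ = ((-560)·7 − 28·(-101))/364 = -3; c₀ = (164·(-101) − 28·(-560))/364 = -17/7.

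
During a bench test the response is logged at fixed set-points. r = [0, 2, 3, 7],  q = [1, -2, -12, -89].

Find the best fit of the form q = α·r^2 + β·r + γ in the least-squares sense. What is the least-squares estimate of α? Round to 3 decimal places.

α = -2.179

From the data, Σr^2·r^2 = 2498, Σr^2·r = 378, Σr^2 = 62, Σr·r = 62, Σr = 12, Σ1 = 4.
Right-hand side: Σr^2·q = -4477, Σr·q = -663, Σq = -102.
Normal equations: [[2498, 378, 62]; [378, 62, 12]; [62, 12, 4]]·[α, β, γ]ᵀ = [-4477, -663, -102]ᵀ.
Inverting the 3×3 Gram matrix, [α, β, γ]ᵀ = [-3376/1549, 7323/3098, 1844/1549]ᵀ.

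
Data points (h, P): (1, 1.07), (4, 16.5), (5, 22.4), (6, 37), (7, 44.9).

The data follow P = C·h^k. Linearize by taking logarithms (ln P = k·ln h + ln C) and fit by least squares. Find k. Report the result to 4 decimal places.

k = 1.9349

Let Y = ln P. Fitting Y = k·ln h + ln C by least squares:
Over the data: Σln h = 6.7334, Σ(ln h)² = 11.5091, Σln P = 13.3954, Σln h·ln P = 22.7631.
Normal system: [[11.5091, 6.7334]; [6.7334, 5]]·[k, ln C]ᵀ = [22.7631, 13.3954]ᵀ.
Solving (det = 12.2067): k = 1.93491, ln C = 0.07339.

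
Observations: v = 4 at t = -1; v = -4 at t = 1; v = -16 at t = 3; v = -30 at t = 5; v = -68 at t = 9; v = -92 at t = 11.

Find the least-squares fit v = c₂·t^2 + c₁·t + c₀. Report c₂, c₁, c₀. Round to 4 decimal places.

c₂ = -0.3845, c₁ = -4.1476, c₀ = 0.2750

Compute the Gram sums: Σt^2·t^2 = 21910, Σt^2·t = 2212, Σt^2 = 238, Σt·t = 238, Σt = 28, Σ1 = 6.
Moment sums: Σt^2·v = -17534, Σt·v = -1830, Σv = -206.
Inverting the 3×3 Gram matrix, [c₂, c₁, c₀]ᵀ = [-323/840, -871/210, 11/40]ᵀ.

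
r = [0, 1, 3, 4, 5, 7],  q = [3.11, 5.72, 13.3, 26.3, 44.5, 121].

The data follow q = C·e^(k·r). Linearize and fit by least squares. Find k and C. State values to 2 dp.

k = 0.52, C = 3.16

Taking logs, ln q = k·r + ln C, so regress ln q on r.
Over the data: Σr = 20.0000, Σ(r)² = 100.0000, Σln q = 17.3272, Σr·ln q = 75.1335.
Normal system: [[100.0000, 20.0000]; [20.0000, 6]]·[k, ln C]ᵀ = [75.1335, 17.3272]ᵀ.
Slope k = (n·Σr·ln q − Σr·Σln q)/(n·Σ(r)² − (Σr)²) = (6·75.1335 − 20.0000·17.3272)/200.0000 = 0.52129; ln C = (Σln q − k·Σr)/n = 1.15025, so C = exp(1.15025) = 3.15898.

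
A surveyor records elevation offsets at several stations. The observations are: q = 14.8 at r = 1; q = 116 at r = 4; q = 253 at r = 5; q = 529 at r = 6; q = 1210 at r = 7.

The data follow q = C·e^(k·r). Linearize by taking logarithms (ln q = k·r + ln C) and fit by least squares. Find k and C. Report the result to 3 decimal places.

k = 0.730, C = 6.768

Taking logs, ln q = k·r + ln C, so regress ln q on r.
AᵀA = [[127.0000, 23.0000]; [23.0000, 5]], rhs = [136.6905, 26.3510]ᵀ  (here Σr = 23.0000, Σ(r)² = 127.0000, Σln q = 26.3510, Σr·ln q = 136.6905).
Solving (det = 106.0000): k = 0.73000, ln C = 1.91219, so C = exp(1.91219) = 6.76788.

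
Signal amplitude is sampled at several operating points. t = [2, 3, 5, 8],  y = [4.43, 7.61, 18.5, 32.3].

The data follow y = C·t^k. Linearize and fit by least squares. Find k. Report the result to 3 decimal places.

Linearized form: ln y = k·ln t + ln C. From the 4 transformed points,
Σln t = 5.4806, Σ(ln t)² = 8.6018, Σln y = 9.9107, Σln t·ln y = 15.1834.
Equations: 8.6018·k + 5.4806·ln C = 15.1834;  5.4806·k + 4·ln C = 9.9107.
Slope k = (n·Σln t·ln y − Σln t·Σln y)/(n·Σ(ln t)² − (Σln t)²) = (4·15.1834 − 5.4806·9.9107)/4.3697 = 1.46848; ln C = (Σln y − k·Σln t)/n = 0.46562.

k = 1.468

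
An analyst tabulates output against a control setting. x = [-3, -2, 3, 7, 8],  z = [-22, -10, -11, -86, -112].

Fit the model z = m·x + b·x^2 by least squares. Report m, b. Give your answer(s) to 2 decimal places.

m = 1.53, b = -1.95

The normal system MᵀM·[m, b]ᵀ = Mᵀz is [[135, 847]; [847, 6675]]·[m, b]ᵀ = [-1445, -11719]ᵀ.
det = 135·6675 − 847² = 183716.
m = ((-1445)·6675 − 847·(-11719))/183716 = 10793/7066; b = (135·(-11719) − 847·(-1445))/183716 = -13775/7066.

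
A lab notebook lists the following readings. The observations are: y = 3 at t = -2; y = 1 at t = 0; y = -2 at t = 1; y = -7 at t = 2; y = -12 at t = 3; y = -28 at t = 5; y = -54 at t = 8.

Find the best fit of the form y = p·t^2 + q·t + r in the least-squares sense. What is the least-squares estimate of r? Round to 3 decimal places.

r = 0.418

AᵀA·[p, q, r]ᵀ = Aᵀy reads: 4835·p + 665·q + 107·r = -4282;  665·p + 107·q + 17·r = -630;  107·p + 17·q + 7·r = -99.
(Σt^2·t^2 = 4835, Σt^2·t = 665, Σt^2 = 107, Σt·t = 107, Σt = 17, Σ1 = 7, Σt^2·y = -4282, Σt·y = -630, Σy = -99.)
Row-reducing yields p = -10549/20172, q = -13637/5043, r = 2811/6724.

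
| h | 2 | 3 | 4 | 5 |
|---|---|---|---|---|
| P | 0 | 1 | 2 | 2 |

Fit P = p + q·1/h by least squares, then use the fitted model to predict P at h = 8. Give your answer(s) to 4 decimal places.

Setting ∂/∂p … = 0 gives: 4·p + (77/60)·q = 5;  (77/60)·p + (1669/3600)·q = 37/30.
(Σ1 = 4, Σ1/h = 77/60, Σ1/h·1/h = 1669/3600, ΣP = 5, Σ1/h·P = 37/30.)
Determinant 4·(1669/3600) − (77/60)² = 83/400.
p = (5·(1669/3600) − (77/60)·(37/30))/(83/400) = 2647/747; q = (4·(37/30) − (77/60)·5)/(83/400) = -1780/249.
At h = 8: P̂ = (2647/747)·(1) + (-1780/249)·(1/8) = 3959/1494.

P̂ = 2.6499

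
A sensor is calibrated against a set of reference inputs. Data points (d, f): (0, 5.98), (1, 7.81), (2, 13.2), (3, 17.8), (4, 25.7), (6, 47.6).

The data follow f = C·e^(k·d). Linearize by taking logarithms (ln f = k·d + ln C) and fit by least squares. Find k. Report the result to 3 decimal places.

k = 0.354

With ln fᵢ as the transformed response and dᵢ as the regressor:
Σd = 16.0000, Σ(d)² = 66.0000, Σln f = 16.4126, Σd·ln f = 52.0164.
Equations: 66.0000·k + 16.0000·ln C = 52.0164;  16.0000·k + 6·ln C = 16.4126.
Solving (det = 140.0000): k = 0.35355, ln C = 1.79262.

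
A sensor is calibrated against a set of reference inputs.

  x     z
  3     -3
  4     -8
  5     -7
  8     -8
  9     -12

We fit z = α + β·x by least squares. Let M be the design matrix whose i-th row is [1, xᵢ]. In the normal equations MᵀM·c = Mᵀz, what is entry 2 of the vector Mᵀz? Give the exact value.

-248

Entry 2 ↔ basis x, so (Mᵀz)_{2} = Σᵢ (x)·zᵢ = (3)·(-3) + (4)·(-8) + (5)·(-7) + (8)·(-8) + (9)·(-12) = -248.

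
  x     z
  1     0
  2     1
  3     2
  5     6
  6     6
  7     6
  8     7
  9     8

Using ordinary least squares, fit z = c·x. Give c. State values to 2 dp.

With design matrix A, AᵀA = [[269]] and Aᵀz = [244]ᵀ.
c = 244/269 = 0.907063.

c = 0.91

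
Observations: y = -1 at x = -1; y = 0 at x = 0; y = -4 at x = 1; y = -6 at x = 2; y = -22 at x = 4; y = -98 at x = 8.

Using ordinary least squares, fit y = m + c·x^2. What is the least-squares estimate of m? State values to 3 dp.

m = -0.017

Forming MᵀM = [[6, 86]; [86, 4370]] and Mᵀy = [-131, -6653]ᵀ gives MᵀM·[m, c]ᵀ = Mᵀy.
Δ = 6·4370 − 86² = 18824.
m = ((-131)·4370 − 86·(-6653))/18824 = -3/181; c = (6·(-6653) − 86·(-131))/18824 = -551/362.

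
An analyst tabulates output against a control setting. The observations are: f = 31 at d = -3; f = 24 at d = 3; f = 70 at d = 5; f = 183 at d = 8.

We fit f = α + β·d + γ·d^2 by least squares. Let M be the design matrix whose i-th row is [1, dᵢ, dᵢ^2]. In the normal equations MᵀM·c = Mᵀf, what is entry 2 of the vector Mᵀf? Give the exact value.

Entry 2 ↔ basis d, so (Mᵀf)_{2} = Σᵢ (d)·fᵢ = (-3)·(31) + (3)·(24) + (5)·(70) + (8)·(183) = 1793.

1793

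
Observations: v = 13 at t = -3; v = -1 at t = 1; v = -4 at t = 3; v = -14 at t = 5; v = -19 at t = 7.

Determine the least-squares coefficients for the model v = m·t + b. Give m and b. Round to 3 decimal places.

m = -3.209, b = 3.345

Setting ∂/∂m … = 0 gives: 93·m + 13·b = -255;  13·m + 5·b = -25.
(Σt·t = 93, Σt = 13, Σ1 = 5, Σt·v = -255, Σv = -25.)
Determinant 93·5 − 13² = 296.
m = ((-255)·5 − 13·(-25))/296 = -475/148; b = (93·(-25) − 13·(-255))/296 = 495/148.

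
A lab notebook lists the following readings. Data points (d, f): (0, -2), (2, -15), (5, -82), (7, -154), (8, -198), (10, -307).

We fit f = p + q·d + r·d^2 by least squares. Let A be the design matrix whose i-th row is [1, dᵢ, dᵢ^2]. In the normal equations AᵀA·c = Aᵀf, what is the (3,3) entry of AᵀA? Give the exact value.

Row 3 ↔ basis d^2, column 3 ↔ basis d^2, so (AᵀA)_{3,3} = Σᵢ (d^2)·(d^2) = (0)·(0) + (4)·(4) + (25)·(25) + (49)·(49) + (64)·(64) + (100)·(100) = 17138.

17138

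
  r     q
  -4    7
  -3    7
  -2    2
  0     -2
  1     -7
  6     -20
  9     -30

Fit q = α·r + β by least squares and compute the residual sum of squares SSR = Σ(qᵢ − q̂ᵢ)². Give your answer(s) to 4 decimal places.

SSR = 7.6500

The normal system MᵀM·[α, β]ᵀ = Mᵀq is [[147, 7]; [7, 7]]·[α, β]ᵀ = [-450, -43]ᵀ.
Eliminating β: 7·(row 1) − 7·(row 2) gives 980·α = 7·(-450) − 7·(-43) = -2849, so α = -407/140.
Then β = ((-43) − 7·(-407/140))/7 = -453/140.
Residuals: -39/28, 53/35, -81/140, 173/140, -6/7, 19/28, -3/5; SSR = 153/20.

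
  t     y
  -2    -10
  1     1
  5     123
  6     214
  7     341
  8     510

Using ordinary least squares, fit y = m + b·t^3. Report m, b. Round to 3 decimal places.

The normal equations are: 6·m + 1189·b = 1179;  1189·m + 442139·b = 439763.
(Σ1 = 6, Σt^3 = 1189, Σt^3·t^3 = 442139, Σy = 1179, Σt^3·y = 439763.)
Δ = 6·442139 − 1189² = 1239113.
m = (1179·442139 − 1189·439763)/1239113 = -1596326/1239113; b = (6·439763 − 1189·1179)/1239113 = 1236747/1239113.

m = -1.288, b = 0.998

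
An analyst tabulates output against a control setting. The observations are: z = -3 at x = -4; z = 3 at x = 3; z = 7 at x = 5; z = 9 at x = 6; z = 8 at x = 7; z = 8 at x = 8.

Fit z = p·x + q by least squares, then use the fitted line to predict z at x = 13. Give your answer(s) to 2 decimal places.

Sums needed: Σx·x = 199, Σx = 25, Σ1 = 6.
And Σx·z = 230, Σz = 32.
Normal equations: [[199, 25]; [25, 6]]·[p, q]ᵀ = [230, 32]ᵀ.
det = 199·6 − 25² = 569.
p = (230·6 − 25·32)/569 = 580/569; q = (199·32 − 25·230)/569 = 618/569.
At x = 13: ẑ = (580/569)·(13) + (618/569)·(1) = 8158/569.

ẑ = 14.34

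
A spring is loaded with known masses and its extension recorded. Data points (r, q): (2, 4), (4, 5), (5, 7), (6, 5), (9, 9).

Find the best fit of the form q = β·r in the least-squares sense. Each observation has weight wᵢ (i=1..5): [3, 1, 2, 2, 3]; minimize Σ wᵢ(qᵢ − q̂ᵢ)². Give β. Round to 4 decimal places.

Compute the Gram sums: Σwᵢ·r·r = 393.
Right-hand side: Σwᵢ·r·q = 417.
XᵀWX·[β]ᵀ = XᵀWq becomes [[393]]·[β]ᵀ = [417]ᵀ.
β = 417/393 = 1.06107.

β = 1.0611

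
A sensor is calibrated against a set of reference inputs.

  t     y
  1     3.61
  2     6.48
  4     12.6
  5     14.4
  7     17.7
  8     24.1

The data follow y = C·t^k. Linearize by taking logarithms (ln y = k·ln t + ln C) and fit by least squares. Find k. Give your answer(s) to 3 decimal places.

Let Y = ln y. Fitting Y = k·ln t + ln C by least squares:
XᵀX = [[13.1032, 7.7142]; [7.7142, 6]], rhs = [21.3094, 14.4091]ᵀ  (here Σln t = 7.7142, Σ(ln t)² = 13.1032, Σln y = 14.4091, Σln t·ln y = 21.3094).
Solving (det = 19.1098): k = 0.87395, ln C = 1.27788.

k = 0.874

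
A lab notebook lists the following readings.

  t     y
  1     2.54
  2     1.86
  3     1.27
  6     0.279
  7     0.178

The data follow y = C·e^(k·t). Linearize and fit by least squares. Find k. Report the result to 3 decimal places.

Linearized form: ln y = k·t + ln C. From the 5 transformed points,
Over the data: Σt = 19.0000, Σ(t)² = 99.0000, Σln y = -1.2108, Σt·ln y = -16.8507.
Normal system: [[99.0000, 19.0000]; [19.0000, 5]]·[k, ln C]ᵀ = [-16.8507, -1.2108]ᵀ.
Slope k = (n·Σt·ln y − Σt·Σln y)/(n·Σ(t)² − (Σt)²) = (5·-16.8507 − 19.0000·-1.2108)/134.0000 = -0.45708; ln C = (Σln y − k·Σt)/n = 1.49476.

k = -0.457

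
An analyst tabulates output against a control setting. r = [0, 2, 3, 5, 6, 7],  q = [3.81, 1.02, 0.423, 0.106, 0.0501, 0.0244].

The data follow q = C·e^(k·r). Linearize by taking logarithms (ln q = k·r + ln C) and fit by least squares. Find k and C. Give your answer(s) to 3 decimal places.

Linearized form: ln q = k·r + ln C. From the 6 transformed points,
Over the data: Σr = 23.0000, Σ(r)² = 123.0000, Σln q = -8.4542, Σr·ln q = -57.7177.
Normal system: [[123.0000, 23.0000]; [23.0000, 6]]·[k, ln C]ᵀ = [-57.7177, -8.4542]ᵀ.
Δ = 123.0000·6 − (23.0000)² = 209.0000; k = (-57.7177·6 − 23.0000·-8.4542)/209.0000 = -0.72660, ln C = (123.0000·-8.4542 − 23.0000·-57.7177)/209.0000 = 1.37629, so C = exp(1.37629) = 3.96018.

k = -0.727, C = 3.960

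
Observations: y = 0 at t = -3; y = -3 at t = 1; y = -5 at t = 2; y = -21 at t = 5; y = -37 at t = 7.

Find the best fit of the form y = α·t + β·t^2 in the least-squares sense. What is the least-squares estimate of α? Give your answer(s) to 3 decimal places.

AᵀA·[α, β]ᵀ = Aᵀy reads: 88·α + 450·β = -377;  450·α + 3124·β = -2361.
(Σt·t = 88, Σt·t^2 = 450, Σt^2·t^2 = 3124, Σt·y = -377, Σt^2·y = -2361.)
Δ = 88·3124 − 450² = 72412.
α = ((-377)·3124 − 450·(-2361))/72412 = -57649/36206; β = (88·(-2361) − 450·(-377))/72412 = -19059/36206.

α = -1.592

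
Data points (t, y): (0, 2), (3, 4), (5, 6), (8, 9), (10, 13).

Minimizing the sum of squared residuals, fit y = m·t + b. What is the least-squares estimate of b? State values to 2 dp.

b = 1.24

With design matrix M, MᵀM = [[198, 26]; [26, 5]] and Mᵀy = [244, 34]ᵀ.
Eliminating b: 5·(row 1) − 26·(row 2) gives 314·m = 5·244 − 26·34 = 336, so m = 168/157.
Then b = (34 − 26·(168/157))/5 = 194/157.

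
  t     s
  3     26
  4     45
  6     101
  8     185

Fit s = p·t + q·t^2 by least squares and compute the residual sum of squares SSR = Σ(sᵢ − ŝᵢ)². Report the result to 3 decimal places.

Compute the Gram sums: Σt·t = 125, Σt·t^2 = 819, Σt^2·t^2 = 5729.
And Σt·s = 2344, Σt^2·s = 16430.
So MᵀM·[p, q]ᵀ = Mᵀs: [[125, 819]; [819, 5729]]·[p, q]ᵀ = [2344, 16430]ᵀ.
Determinant 125·5729 − 819² = 45364.
p = (2344·5729 − 819·16430)/45364 = -13697/22682; q = (125·16430 − 819·2344)/45364 = 67007/22682.
Residuals: 13880/11341, 153/1031, -19594/11341, 8649/11341; SSR = 57686/11341.

SSR = 5.087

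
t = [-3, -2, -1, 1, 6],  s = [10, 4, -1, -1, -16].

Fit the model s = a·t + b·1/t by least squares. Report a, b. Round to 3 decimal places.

a = -2.893, b = 2.706

From the data, Σt·t = 51, Σt·1/t = 5, Σ1/t·1/t = 43/18.
Moment sums: Σt·s = -134, Σ1/t·s = -8.
Eliminating b: (43/18)·(row 1) − 5·(row 2) gives (581/6)·a = (43/18)·(-134) − 5·(-8) = -2521/9, so a = -5042/1743.
Then b = ((-8) − 5·(-5042/1743))/(43/18) = 1572/581.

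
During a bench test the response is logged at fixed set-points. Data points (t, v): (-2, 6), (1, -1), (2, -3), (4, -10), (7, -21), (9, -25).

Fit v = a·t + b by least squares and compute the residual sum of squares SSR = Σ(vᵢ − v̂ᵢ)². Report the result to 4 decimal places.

Normal-equation sums: Σt·t = 155, Σt = 21, Σ1 = 6.
For Aᵀv: Σt·v = -431, Σv = -54.
AᵀA·[a, b]ᵀ = Aᵀv becomes [[155, 21]; [21, 6]]·[a, b]ᵀ = [-431, -54]ᵀ.
det = 155·6 − 21² = 489.
a = ((-431)·6 − 21·(-54))/489 = -484/163; b = (155·(-54) − 21·(-431))/489 = 227/163.
Residuals: -217/163, 94/163, 252/163, 79/163, -262/163, 54/163; SSR = 1210/163.

SSR = 7.4233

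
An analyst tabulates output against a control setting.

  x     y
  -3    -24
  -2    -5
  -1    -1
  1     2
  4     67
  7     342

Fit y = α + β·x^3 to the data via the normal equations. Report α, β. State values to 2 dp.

With design matrix A, AᵀA = [[6, 372]; [372, 122540]] and Aᵀy = [381, 122285]ᵀ.
Δ = 6·122540 − 372² = 596856.
α = (381·122540 − 372·122285)/596856 = 49905/24869; β = (6·122285 − 372·381)/596856 = 98663/99476.

α = 2.01, β = 0.99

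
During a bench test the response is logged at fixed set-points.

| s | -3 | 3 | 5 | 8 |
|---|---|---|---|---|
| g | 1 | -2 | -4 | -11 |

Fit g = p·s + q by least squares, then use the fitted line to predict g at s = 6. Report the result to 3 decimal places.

Compute the Gram sums: Σs·s = 107, Σs = 13, Σ1 = 4.
For Xᵀg: Σs·g = -117, Σg = -16.
Normal equations: [[107, 13]; [13, 4]]·[p, q]ᵀ = [-117, -16]ᵀ.
Δ = 107·4 − 13² = 259.
p = ((-117)·4 − 13·(-16))/259 = -260/259; q = (107·(-16) − 13·(-117))/259 = -191/259.
At s = 6: ĝ = (-260/259)·(6) + (-191/259)·(1) = -1751/259.

ĝ = -6.761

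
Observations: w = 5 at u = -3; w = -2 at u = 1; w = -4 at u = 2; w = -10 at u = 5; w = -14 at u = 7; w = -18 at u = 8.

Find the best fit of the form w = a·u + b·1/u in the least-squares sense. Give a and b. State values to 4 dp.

AᵀA·[a, b]ᵀ = Aᵀw reads: 152·a + 6·b = -317;  6·a + (1014049/705600)·b = -143/12.
Δ = 152·(1014049/705600) − 6² = 16091731/88200.
a = ((-317)·(1014049/705600) − 6·(-143/12))/(16091731/88200) = -271003133/128733848; b = (152·(-143/12) − 6·(-317))/(16091731/88200) = 7996800/16091731.

a = -2.1051, b = 0.4970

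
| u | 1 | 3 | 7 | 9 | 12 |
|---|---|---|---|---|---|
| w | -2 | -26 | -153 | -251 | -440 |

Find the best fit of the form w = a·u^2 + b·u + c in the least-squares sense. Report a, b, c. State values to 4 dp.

a = -2.9379, b = -1.7768, c = 3.8456

With design matrix M, MᵀM = [[29780, 2828, 284]; [2828, 284, 32]; [284, 32, 5]] and Mᵀw = [-91424, -8690, -872]ᵀ.
Inverting the 3×3 Gram matrix, [a, b, c]ᵀ = [-1751/596, -1059/596, 573/149]ᵀ.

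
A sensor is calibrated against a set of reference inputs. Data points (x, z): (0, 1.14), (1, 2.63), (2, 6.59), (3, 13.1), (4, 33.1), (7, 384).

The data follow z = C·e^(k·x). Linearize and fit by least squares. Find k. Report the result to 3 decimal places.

Linearized form: ln z = k·x + ln C. From the 6 transformed points,
AᵀA = [[79.0000, 17.0000]; [17.0000, 6]], rhs = [68.1086, 15.0064]ᵀ  (here Σx = 17.0000, Σ(x)² = 79.0000, Σln z = 15.0064, Σx·ln z = 68.1086).
Slope k = (n·Σx·ln z − Σx·Σln z)/(n·Σ(x)² − (Σx)²) = (6·68.1086 − 17.0000·15.0064)/185.0000 = 0.82996; ln C = (Σln z − k·Σx)/n = 0.14949.

k = 0.830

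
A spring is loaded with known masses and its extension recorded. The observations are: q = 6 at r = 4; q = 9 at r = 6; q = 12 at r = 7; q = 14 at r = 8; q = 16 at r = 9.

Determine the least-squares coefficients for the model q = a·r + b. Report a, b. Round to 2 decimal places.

With design matrix M, MᵀM = [[246, 34]; [34, 5]] and Mᵀq = [418, 57]ᵀ.
det = 246·5 − 34² = 74.
a = (418·5 − 34·57)/74 = 76/37; b = (246·57 − 34·418)/74 = -95/37.

a = 2.05, b = -2.57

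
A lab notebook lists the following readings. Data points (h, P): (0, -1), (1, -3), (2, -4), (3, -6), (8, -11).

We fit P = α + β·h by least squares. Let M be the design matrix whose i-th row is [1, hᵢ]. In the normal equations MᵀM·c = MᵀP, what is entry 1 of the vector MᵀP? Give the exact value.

-25

Entry 1 ↔ basis 1, so (MᵀP)_{1} = Σᵢ Pᵢ = (1)·(-1) + (1)·(-3) + (1)·(-4) + (1)·(-6) + (1)·(-11) = -25.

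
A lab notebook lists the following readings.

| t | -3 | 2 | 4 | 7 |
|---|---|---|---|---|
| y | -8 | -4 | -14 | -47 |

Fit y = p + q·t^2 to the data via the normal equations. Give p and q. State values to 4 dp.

p = 0.5937, q = -0.9663

Forming XᵀX = [[4, 78]; [78, 2754]] and Xᵀy = [-73, -2615]ᵀ gives XᵀX·[p, q]ᵀ = Xᵀy.
Determinant 4·2754 − 78² = 4932.
p = ((-73)·2754 − 78·(-2615))/4932 = 244/411; q = (4·(-2615) − 78·(-73))/4932 = -2383/2466.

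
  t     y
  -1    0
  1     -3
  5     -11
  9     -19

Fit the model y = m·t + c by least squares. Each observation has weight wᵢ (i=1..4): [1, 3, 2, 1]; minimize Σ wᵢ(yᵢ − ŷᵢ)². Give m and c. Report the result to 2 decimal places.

m = -1.94, c = -1.31

From the data, Σwᵢ·t·t = 135, Σwᵢ·t = 21, Σwᵢ·1 = 7.
Right-hand side: Σwᵢ·t·y = -290, Σwᵢ·y = -50.
Normal equations: [[135, 21]; [21, 7]]·[m, c]ᵀ = [-290, -50]ᵀ.
Eliminating c: 7·(row 1) − 21·(row 2) gives 504·m = 7·(-290) − 21·(-50) = -980, so m = -35/18.
Then c = ((-50) − 21·(-35/18))/7 = -55/42.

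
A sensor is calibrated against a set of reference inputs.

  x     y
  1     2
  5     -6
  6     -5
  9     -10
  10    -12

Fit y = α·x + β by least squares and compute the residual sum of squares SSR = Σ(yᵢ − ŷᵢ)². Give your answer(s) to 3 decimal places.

The normal equations are: 243·α + 31·β = -268;  31·α + 5·β = -31.
(Σx·x = 243, Σx = 31, Σ1 = 5, Σx·y = -268, Σy = -31.)
Eliminating β: 5·(row 1) − 31·(row 2) gives 254·α = 5·(-268) − 31·(-31) = -379, so α = -379/254.
Then β = ((-31) − 31·(-379/254))/5 = 775/254.
Residuals: 56/127, -202/127, 229/254, 48/127, -33/254; SSR = 939/254.

SSR = 3.697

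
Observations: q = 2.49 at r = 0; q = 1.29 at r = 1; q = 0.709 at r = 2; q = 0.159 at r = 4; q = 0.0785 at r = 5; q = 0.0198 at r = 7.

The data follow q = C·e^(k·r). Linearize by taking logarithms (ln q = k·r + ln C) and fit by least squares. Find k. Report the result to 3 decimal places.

k = -0.697

Let Y = ln q. Fitting Y = k·r + ln C by least squares:
AᵀA = [[95.0000, 19.0000]; [19.0000, 6]], rhs = [-47.9664, -7.4826]ᵀ  (here Σr = 19.0000, Σ(r)² = 95.0000, Σln q = -7.4826, Σr·ln q = -47.9664).
Δ = 95.0000·6 − (19.0000)² = 209.0000; k = (-47.9664·6 − 19.0000·-7.4826)/209.0000 = -0.69679, ln C = (95.0000·-7.4826 − 19.0000·-47.9664)/209.0000 = 0.95942.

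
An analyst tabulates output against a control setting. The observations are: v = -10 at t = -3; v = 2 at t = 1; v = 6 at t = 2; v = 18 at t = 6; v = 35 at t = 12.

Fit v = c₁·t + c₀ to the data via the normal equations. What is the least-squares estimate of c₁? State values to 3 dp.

Normal-equation sums: Σt·t = 194, Σt = 18, Σ1 = 5.
Right-hand side: Σt·v = 572, Σv = 51.
Normal equations: [[194, 18]; [18, 5]]·[c₁, c₀]ᵀ = [572, 51]ᵀ.
Eliminating c₀: 5·(row 1) − 18·(row 2) gives 646·c₁ = 5·572 − 18·51 = 1942, so c₁ = 971/323.
Then c₀ = (51 − 18·(971/323))/5 = -201/323.

c₁ = 3.006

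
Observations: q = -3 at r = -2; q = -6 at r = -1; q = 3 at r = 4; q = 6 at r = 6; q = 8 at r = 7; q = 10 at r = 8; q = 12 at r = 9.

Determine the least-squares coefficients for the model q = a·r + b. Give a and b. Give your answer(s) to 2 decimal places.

The normal system AᵀA·[a, b]ᵀ = Aᵀq is [[251, 31]; [31, 7]]·[a, b]ᵀ = [304, 30]ᵀ.
Eliminating b: 7·(row 1) − 31·(row 2) gives 796·a = 7·304 − 31·30 = 1198, so a = 599/398.
Then b = (30 − 31·(599/398))/7 = -947/398.

a = 1.51, b = -2.38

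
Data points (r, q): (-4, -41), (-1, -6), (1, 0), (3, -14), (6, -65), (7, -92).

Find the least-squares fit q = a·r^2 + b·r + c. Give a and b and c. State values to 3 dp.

a = -2.110, b = 1.803, c = -0.559

With design matrix A, AᵀA = [[4036, 522, 112]; [522, 112, 12]; [112, 12, 6]] and Aᵀq = [-7636, -906, -218]ᵀ.
Solving the 3×3 system (Gaussian elimination) gives a = -130355/61789, b = 111420/61789, c = -34547/61789.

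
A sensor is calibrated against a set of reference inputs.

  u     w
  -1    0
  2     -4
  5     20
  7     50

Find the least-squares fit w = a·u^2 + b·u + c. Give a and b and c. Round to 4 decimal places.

The normal system MᵀM·[a, b, c]ᵀ = Mᵀw is [[3043, 475, 79]; [475, 79, 13]; [79, 13, 4]]·[a, b, c]ᵀ = [2934, 442, 66]ᵀ.
Inverting the 3×3 Gram matrix, [a, b, c]ᵀ = [1141/762, -2059/762, -545/127]ᵀ.

a = 1.4974, b = -2.7021, c = -4.2913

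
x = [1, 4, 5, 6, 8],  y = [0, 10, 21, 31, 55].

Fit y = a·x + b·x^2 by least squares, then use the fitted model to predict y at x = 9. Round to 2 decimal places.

Compute the Gram sums: Σx·x = 142, Σx·x^2 = 918, Σx^2·x^2 = 6274.
Right-hand side: Σx·y = 771, Σx^2·y = 5321.
MᵀM·[a, b]ᵀ = Mᵀy becomes [[142, 918]; [918, 6274]]·[a, b]ᵀ = [771, 5321]ᵀ.
det = 142·6274 − 918² = 48184.
a = (771·6274 − 918·5321)/48184 = -312/317; b = (142·5321 − 918·771)/48184 = 629/634.
At x = 9: ŷ = (-312/317)·(9) + (629/634)·(81) = 45333/634.

ŷ = 71.50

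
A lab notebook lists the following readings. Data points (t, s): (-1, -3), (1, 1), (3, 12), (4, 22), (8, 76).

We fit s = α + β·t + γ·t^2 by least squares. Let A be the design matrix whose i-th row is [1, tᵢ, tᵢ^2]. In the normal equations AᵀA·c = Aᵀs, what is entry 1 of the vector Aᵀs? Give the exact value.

108

Entry 1 ↔ basis 1, so (Aᵀs)_{1} = Σᵢ sᵢ = (1)·(-3) + (1)·(1) + (1)·(12) + (1)·(22) + (1)·(76) = 108.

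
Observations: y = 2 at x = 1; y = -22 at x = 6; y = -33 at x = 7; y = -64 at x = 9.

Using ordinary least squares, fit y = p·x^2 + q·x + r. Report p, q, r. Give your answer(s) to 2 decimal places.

Normal-equation sums: Σx^2·x^2 = 10259, Σx^2·x = 1289, Σx^2 = 167, Σx·x = 167, Σx = 23, Σ1 = 4.
Right-hand side: Σx^2·y = -7591, Σx·y = -937, Σy = -117.
MᵀM·[p, q, r]ᵀ = Mᵀy becomes [[10259, 1289, 167]; [1289, 167, 23]; [167, 23, 4]]·[p, q, r]ᵀ = [-7591, -937, -117]ᵀ.
Row-reducing yields p = -1195/1023, q = 3526/1023, r = -102/341.

p = -1.17, q = 3.45, r = -0.30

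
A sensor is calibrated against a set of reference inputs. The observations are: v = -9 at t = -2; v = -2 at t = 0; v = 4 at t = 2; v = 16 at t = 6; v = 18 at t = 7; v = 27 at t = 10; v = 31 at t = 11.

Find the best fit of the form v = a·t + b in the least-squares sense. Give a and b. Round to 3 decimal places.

a = 2.997, b = -2.415

Sums needed: Σt·t = 314, Σt = 34, Σ1 = 7.
For Mᵀv: Σt·v = 859, Σv = 85.
So MᵀM·[a, b]ᵀ = Mᵀv: [[314, 34]; [34, 7]]·[a, b]ᵀ = [859, 85]ᵀ.
Determinant 314·7 − 34² = 1042.
a = (859·7 − 34·85)/1042 = 3123/1042; b = (314·85 − 34·859)/1042 = -1258/521.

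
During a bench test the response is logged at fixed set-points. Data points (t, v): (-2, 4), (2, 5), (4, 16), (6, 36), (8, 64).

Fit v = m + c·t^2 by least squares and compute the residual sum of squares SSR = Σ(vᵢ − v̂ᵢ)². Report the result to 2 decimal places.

SSR = 0.63

Compute the Gram sums: Σ1 = 5, Σt^2 = 124, Σt^2·t^2 = 5680.
And Σv = 125, Σt^2·v = 5684.
So XᵀX·[m, c]ᵀ = Xᵀv: [[5, 124]; [124, 5680]]·[m, c]ᵀ = [125, 5684]ᵀ.
Eliminating c: 5680·(row 1) − 124·(row 2) gives 13024·m = 5680·125 − 124·5684 = 5184, so m = 162/407.
Then c = (5684 − 124·(162/407))/5680 = 1615/1628.
Residuals: -149/407, 258/407, -10/37, -45/407, 46/407; SSR = 258/407.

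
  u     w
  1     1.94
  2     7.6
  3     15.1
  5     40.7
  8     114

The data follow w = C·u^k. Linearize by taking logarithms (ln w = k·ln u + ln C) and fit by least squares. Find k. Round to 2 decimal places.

k = 1.94

Let Y = ln w. Fitting Y = k·ln u + ln C by least squares:
Σln u = 5.4806, Σ(ln u)² = 8.6018, Σln w = 13.8480, Σln u·ln w = 20.2018.
Equations: 8.6018·k + 5.4806·ln C = 20.2018;  5.4806·k + 5·ln C = 13.8480.
Δ = 8.6018·5 − (5.4806)² = 12.9714; k = (20.2018·5 − 5.4806·13.8480)/12.9714 = 1.93605, ln C = (8.6018·13.8480 − 5.4806·20.2018)/12.9714 = 0.64744.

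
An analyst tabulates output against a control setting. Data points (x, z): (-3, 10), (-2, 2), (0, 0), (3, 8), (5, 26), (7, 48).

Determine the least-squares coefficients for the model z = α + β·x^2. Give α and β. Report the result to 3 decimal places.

α = -0.333, β = 1.000

From the data, Σ1 = 6, Σx^2 = 96, Σx^2·x^2 = 3204.
Right-hand side: Σz = 94, Σx^2·z = 3172.
Normal equations: [[6, 96]; [96, 3204]]·[α, β]ᵀ = [94, 3172]ᵀ.
Eliminating β: 3204·(row 1) − 96·(row 2) gives 10008·α = 3204·94 − 96·3172 = -3336, so α = -1/3.
Then β = (3172 − 96·(-1/3))/3204 = 1.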